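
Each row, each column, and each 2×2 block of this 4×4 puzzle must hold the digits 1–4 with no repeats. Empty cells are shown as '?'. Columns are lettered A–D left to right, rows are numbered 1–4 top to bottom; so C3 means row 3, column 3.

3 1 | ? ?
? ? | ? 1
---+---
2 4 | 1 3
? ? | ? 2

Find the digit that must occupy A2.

D1 = 4: row 1 has {1,3}; col 4 has {1,2,3}; box has {1} → only 4 remains.
A2 = 4: row 2 has {1}; col 1 has {2,3}; box has {1,3} → only 4 remains.

4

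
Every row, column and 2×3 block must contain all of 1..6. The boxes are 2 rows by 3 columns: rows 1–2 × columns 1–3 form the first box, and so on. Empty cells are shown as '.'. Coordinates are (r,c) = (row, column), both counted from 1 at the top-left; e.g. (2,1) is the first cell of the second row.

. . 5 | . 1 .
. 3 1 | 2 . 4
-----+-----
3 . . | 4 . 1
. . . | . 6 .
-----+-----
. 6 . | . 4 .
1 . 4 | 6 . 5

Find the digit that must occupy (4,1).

4

(1,4) = 3: row 1 has {1,5}; col 4 has {2,4,6}; box has {1,2,4} → only 3 remains.
(1,6) = 6: row 1 has {1,3,5}; col 6 has {1,4,5}; box has {1,2,3,4} → only 6 remains.
(2,1) = 6: row 2 has {1,2,3,4}; col 1 has {1,3}; box has {1,3,5} → only 6 remains.
(2,5) = 5: row 2 has {1,2,3,4,6}; col 5 has {1,4,6}; box has {1,2,3,4,6} → only 5 remains.
(3,5) = 2: row 3 has {1,3,4}; col 5 has {1,4,5,6}; box has {1,4,6} → only 2 remains.
(4,3) = 2: row 4 has {6}; col 3 has {1,4,5}; box has {3} → only 2 remains.
(4,4) = 5: row 4 has {2,6}; col 4 has {2,3,4,6}; box has {1,2,4,6} → only 5 remains.
(4,6) = 3: row 4 has {2,5,6}; col 6 has {1,4,5,6}; box has {1,2,4,5,6} → only 3 remains.
(5,3) = 3: row 5 has {4,6}; col 3 has {1,2,4,5}; box has {1,4,6} → only 3 remains.
(5,4) = 1: row 5 has {3,4,6}; col 4 has {2,3,4,5,6}; box has {4,5,6} → only 1 remains.
(5,6) = 2: row 5 has {1,3,4,6}; col 6 has {1,3,4,5,6}; box has {1,4,5,6} → only 2 remains.
(6,2) = 2: row 6 has {1,4,5,6}; col 2 has {3,6}; box has {1,3,4,6} → only 2 remains.
(6,5) = 3: row 6 has {1,2,4,5,6}; col 5 has {1,2,4,5,6}; box has {1,2,4,5,6} → only 3 remains.
(1,2) = 4: row 1 has {1,3,5,6}; col 2 has {2,3,6}; box has {1,3,5,6} → only 4 remains.
(3,2) = 5: row 3 has {1,2,3,4}; col 2 has {2,3,4,6}; box has {2,3} → only 5 remains.
(3,3) = 6: row 3 has {1,2,3,4,5}; col 3 has {1,2,3,4,5}; box has {2,3,5} → only 6 remains.
(4,1) = 4: row 4 has {2,3,5,6}; col 1 has {1,3,6}; box has {2,3,5,6} → only 4 remains.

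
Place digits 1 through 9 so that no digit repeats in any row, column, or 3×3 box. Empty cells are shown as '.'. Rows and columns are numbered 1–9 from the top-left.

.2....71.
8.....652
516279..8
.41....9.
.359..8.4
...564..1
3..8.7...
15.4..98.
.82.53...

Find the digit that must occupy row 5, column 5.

1

row 2, column 6 = 1: row 2 has {2,5,6,8}; col 6 has {3,4,7,9}; box has {2,7,9} → only 1 remains.
row 5, column 6 = 2: row 5 has {3,4,5,8,9}; col 6 has {1,3,4,7,9}; box has {4,5,6,9} → only 2 remains.
row 8, column 3 = 7: row 8 has {1,4,5,8,9}; col 3 has {1,2,5,6}; box has {1,2,3,5,8} → only 7 remains.
row 8, column 5 = 2: row 8 has {1,4,5,7,8,9}; col 5 has {5,6,7}; box has {3,4,5,7,8} → only 2 remains.
row 8, column 6 = 6: row 8 has {1,2,4,5,7,8,9}; col 6 has {1,2,3,4,7,9}; box has {2,3,4,5,7,8} → only 6 remains.
row 8, column 9 = 3: row 8 has {1,2,4,5,6,7,8,9}; col 9 has {1,2,4,8}; box has {8,9} → only 3 remains.
row 9, column 4 = 1: row 9 has {2,3,5,8}; col 4 has {2,4,5,8,9}; box has {2,3,4,5,6,7,8} → only 1 remains.
row 9, column 7 = 4: row 9 has {1,2,3,5,8}; col 7 has {6,7,8,9}; box has {3,8,9} → only 4 remains.
row 1, column 9 = 9: row 1 has {1,2,7}; col 9 has {1,2,3,4,8}; box has {1,2,5,6,7,8} → only 9 remains.
row 2, column 4 = 3: row 2 has {1,2,5,6,8}; col 4 has {1,2,4,5,8,9}; box has {1,2,7,9} → only 3 remains.
row 2, column 5 = 4: row 2 has {1,2,3,5,6,8}; col 5 has {2,5,6,7}; box has {1,2,3,7,9} → only 4 remains.
row 3, column 7 = 3: row 3 has {1,2,5,6,7,8,9}; col 7 has {4,6,7,8,9}; box has {1,2,5,6,7,8,9} → only 3 remains.
row 3, column 8 = 4: row 3 has {1,2,3,5,6,7,8,9}; col 8 has {1,5,8,9}; box has {1,2,3,5,6,7,8,9} → only 4 remains.
row 4, column 4 = 7: row 4 has {1,4,9}; col 4 has {1,2,3,4,5,8,9}; box has {2,4,5,6,9} → only 7 remains.
row 4, column 6 = 8: row 4 has {1,4,7,9}; col 6 has {1,2,3,4,6,7,9}; box has {2,4,5,6,7,9} → only 8 remains.
row 5, column 5 = 1: row 5 has {2,3,4,5,8,9}; col 5 has {2,4,5,6,7}; box has {2,4,5,6,7,8,9} → only 1 remains.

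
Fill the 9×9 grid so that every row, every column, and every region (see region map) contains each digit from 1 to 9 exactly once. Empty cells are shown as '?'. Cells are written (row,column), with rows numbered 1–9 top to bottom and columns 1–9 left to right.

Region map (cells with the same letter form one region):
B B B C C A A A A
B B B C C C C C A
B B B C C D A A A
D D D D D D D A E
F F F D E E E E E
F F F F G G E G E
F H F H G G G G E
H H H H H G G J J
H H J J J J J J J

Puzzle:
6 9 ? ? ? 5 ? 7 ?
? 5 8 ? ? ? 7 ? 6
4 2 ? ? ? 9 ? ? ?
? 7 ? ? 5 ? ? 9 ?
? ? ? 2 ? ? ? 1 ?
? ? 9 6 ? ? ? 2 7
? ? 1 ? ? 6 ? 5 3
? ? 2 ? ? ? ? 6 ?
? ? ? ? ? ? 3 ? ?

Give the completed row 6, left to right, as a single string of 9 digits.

(1,3) = 3 (sole candidate).
(2,1) = 1 (sole candidate).
(3,3) = 7 (sole candidate).
(3,4) = 5 (hidden single in row 3).
(3,5) = 6 (hidden single in row 3).
(3,8) = 3 (hidden single in row 3).
(2,8) = 4 (sole candidate).
(9,8) = 8 (sole candidate).
(4,9) = 2 (hidden single in row 4).
(5,7) = 6 (hidden single in row 5).
(5,1) = 7 (hidden single in row 5).
(4,3) = 6 (hidden single in row 4).
(5,2) = 3 (hidden single in row 5).
(7,1) = 2 (hidden single in row 7).
(9,2) = 6 (hidden single in row 9).
(8,2) = 1 (hidden single in column 2).
(1,7) = 2 (hidden single in column 7).
(6,7) = 5: in column 7, 5 can only go here (every other open cell in that column sees a 5).
(6,1) = 8: row 6 has {2,5,6,7,9}; col 1 has {1,2,4,6,7}; region has {1,2,3,6,7,9} → only 8 remains.
(6,2) = 4: row 6 has {2,5,6,7,8,9}; col 2 has {1,2,3,5,6,7,9}; region has {1,2,3,6,7,8,9} → only 4 remains.
(7,2) = 8 (sole candidate).
(4,1) = 3 (sole candidate).
(5,3) = 5 (sole candidate).
(9,3) = 4 (sole candidate).
(1,9) = 4 (hidden single in row 1).
Singles propagation stalls before every target cell is settled. Branch on (3,7) (candidates {1,8}).
  Try (3,7) = 8: this forces (3,9)=1, (8,6)=8, (5,6)=4, (4,6)=1; then column 7 has no cell left for 1 — contradiction.
So (3,7) = 1.
(3,9) = 8 (sole candidate).
(5,9) = 9 (sole candidate).
(8,9) = 5 (sole candidate).
(9,9) = 1 (sole candidate).
(8,1) = 9 (sole candidate).
(9,1) = 5 (sole candidate).
(7,7) = 9 (hidden single in column 7).
Singles propagation stalls before every target cell is settled. Branch on (2,4) (candidates {3,9}).
  Try (2,4) = 9: this forces (9,4)=7, (9,6)=2, (2,6)=3, (6,6)=1, (7,4)=4, (7,5)=7; then row 8 has no cell left for 7 — contradiction.
So (2,4) = 3.
(2,6) = 2 (sole candidate).
(9,6) = 7 (sole candidate).
(2,5) = 9 (sole candidate).
(9,4) = 9 (sole candidate).
(9,5) = 2 (sole candidate).
(7,5) = 7 (hidden single in region G).
(7,4) = 4 (sole candidate).
(8,4) = 7 (sole candidate).
(8,5) = 3 (sole candidate).
(6,5) = 1: row 6 has {2,4,5,6,7,8,9}; col 5 has {2,3,5,6,7,9}; region has {2,5,6,7,9} → only 1 remains.
(6,6) = 3: row 6 has {1,2,4,5,6,7,8,9}; col 6 has {2,5,6,7,9}; region has {1,2,5,6,7,9} → only 3 remains.

849613527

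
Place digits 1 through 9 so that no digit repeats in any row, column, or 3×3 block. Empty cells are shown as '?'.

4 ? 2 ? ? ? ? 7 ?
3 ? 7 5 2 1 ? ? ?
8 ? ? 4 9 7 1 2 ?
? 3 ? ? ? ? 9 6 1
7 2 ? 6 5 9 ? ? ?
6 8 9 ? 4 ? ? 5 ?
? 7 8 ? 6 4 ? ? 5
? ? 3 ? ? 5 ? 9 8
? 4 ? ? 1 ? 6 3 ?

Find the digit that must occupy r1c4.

8

r4c1 = 5 (sole candidate).
r4c3 = 4 (sole candidate).
r5c3 = 1 (sole candidate).
r7c7 = 2 (sole candidate).
r7c8 = 1 (sole candidate).
r8c5 = 7 (sole candidate).
r8c7 = 4 (sole candidate).
r9c3 = 5 (sole candidate).
r9c9 = 7 (sole candidate).
r2c7 = 8 (sole candidate).
r2c8 = 4 (sole candidate).
r3c3 = 6 (sole candidate).
r3c9 = 3 (sole candidate).
r4c5 = 8 (sole candidate).
r4c6 = 2 (sole candidate).
r5c7 = 3 (sole candidate).
r5c8 = 8 (sole candidate).
r5c9 = 4 (sole candidate).
r6c6 = 3 (sole candidate).
r6c7 = 7 (sole candidate).
r6c9 = 2 (sole candidate).
r7c1 = 9 (sole candidate).
r7c4 = 3 (sole candidate).
r8c4 = 2 (sole candidate).
r9c1 = 2 (sole candidate).
r9c6 = 8 (sole candidate).
r1c4 = 8: row 1 has {2,4,7}; col 4 has {2,3,4,5,6}; box has {1,2,4,5,7,9} → only 8 remains.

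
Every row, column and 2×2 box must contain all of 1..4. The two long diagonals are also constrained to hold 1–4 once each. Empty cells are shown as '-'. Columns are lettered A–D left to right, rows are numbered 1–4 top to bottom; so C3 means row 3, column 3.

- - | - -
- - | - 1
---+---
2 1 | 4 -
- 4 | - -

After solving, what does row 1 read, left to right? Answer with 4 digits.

1234

D3 = 3 (sole candidate).
A4 = 3 (sole candidate).
D4 = 2 (sole candidate).
A1 = 1: row 1 has {}; col 1 has {2,3}; box has {}; main diagonal has {2,4} → only 1 remains.
D1 = 4: row 1 has {1}; col 4 has {1,2,3}; box has {1}; anti-diagonal has {1,3} → only 4 remains.
A2 = 4 (sole candidate).
B2 = 3 (sole candidate).
C2 = 2 (sole candidate).
C4 = 1 (sole candidate).
B1 = 2: row 1 has {1,4}; col 2 has {1,3,4}; box has {1,3,4} → only 2 remains.
C1 = 3: row 1 has {1,2,4}; col 3 has {1,2,4}; box has {1,2,4} → only 3 remains.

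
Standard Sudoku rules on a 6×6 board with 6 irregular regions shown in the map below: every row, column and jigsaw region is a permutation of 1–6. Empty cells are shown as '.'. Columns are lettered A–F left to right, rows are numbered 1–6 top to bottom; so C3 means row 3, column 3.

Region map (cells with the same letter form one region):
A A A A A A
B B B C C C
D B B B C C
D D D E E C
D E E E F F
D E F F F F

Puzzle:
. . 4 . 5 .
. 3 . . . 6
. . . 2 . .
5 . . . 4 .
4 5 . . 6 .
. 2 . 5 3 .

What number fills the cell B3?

4

A2 = 1 (sole candidate).
C2 = 5 (sole candidate).
D2 = 4 (sole candidate).
E2 = 2 (sole candidate).
C3 = 6 (sole candidate).
E3 = 1 (sole candidate).
F4 = 3 (sole candidate).
A6 = 6 (sole candidate).
C6 = 1 (sole candidate).
F6 = 4 (sole candidate).
A3 = 3 (sole candidate).
B3 = 4: row 3 has {1,2,3,6}; col 2 has {2,3,5}; region has {1,2,3,5,6} → only 4 remains.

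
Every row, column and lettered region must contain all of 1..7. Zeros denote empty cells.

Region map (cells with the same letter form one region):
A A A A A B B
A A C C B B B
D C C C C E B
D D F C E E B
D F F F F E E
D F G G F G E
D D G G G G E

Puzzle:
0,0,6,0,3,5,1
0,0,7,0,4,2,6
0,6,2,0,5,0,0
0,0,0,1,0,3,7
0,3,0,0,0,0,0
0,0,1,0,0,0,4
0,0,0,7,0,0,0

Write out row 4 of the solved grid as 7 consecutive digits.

row 2, column 4 = 3: row 2 has {2,4,6,7}; col 4 has {1,7}; region has {1,2,5,6,7} → only 3 remains.
row 3, column 4 = 4: row 3 has {2,5,6}; col 4 has {1,3,7}; region has {1,2,3,5,6,7} → only 4 remains.
row 3, column 7 = 3: row 3 has {2,4,5,6}; col 7 has {1,4,6,7}; region has {1,2,4,5,6,7} → only 3 remains.
row 6, column 6 = 6: row 6 has {1,4}; col 6 has {2,3,5}; region has {1,7} → only 6 remains.
row 7, column 5 = 2: row 7 has {7}; col 5 has {3,4,5}; region has {1,6,7} → only 2 remains.
row 7, column 6 = 4: row 7 has {2,7}; col 6 has {2,3,5,6}; region has {1,2,6,7} → only 4 remains.
row 7, column 7 = 5: row 7 has {2,4,7}; col 7 has {1,3,4,6,7}; region has {3,4} → only 5 remains.
row 1, column 4 = 2: row 1 has {1,3,5,6}; col 4 has {1,3,4,7}; region has {3,6} → only 2 remains.
row 4, column 5 = 6: row 4 has {1,3,7}; col 5 has {2,3,4,5}; region has {3,4,5} → only 6 remains.
row 5, column 7 = 2: row 5 has {3}; col 7 has {1,3,4,5,6,7}; region has {3,4,5,6} → only 2 remains.
row 6, column 4 = 5: row 6 has {1,4,6}; col 4 has {1,2,3,4,7}; region has {1,2,4,6,7} → only 5 remains.
row 6, column 5 = 7: row 6 has {1,4,5,6}; col 5 has {2,3,4,5,6}; region has {3} → only 7 remains.
row 7, column 2 = 1: row 7 has {2,4,5,7}; col 2 has {3,6}; region has {} → only 1 remains.
row 7, column 3 = 3: row 7 has {1,2,4,5,7}; col 3 has {1,2,6,7}; region has {1,2,4,5,6,7} → only 3 remains.
row 2, column 2 = 5: row 2 has {2,3,4,6,7}; col 2 has {1,3,6}; region has {2,3,6} → only 5 remains.
row 3, column 1 = 7: row 3 has {2,3,4,5,6}; col 1 has {}; region has {1} → only 7 remains.
row 3, column 6 = 1: row 3 has {2,3,4,5,6,7}; col 6 has {2,3,4,5,6}; region has {2,3,4,5,6} → only 1 remains.
row 5, column 4 = 6: row 5 has {2,3}; col 4 has {1,2,3,4,5,7}; region has {3,7} → only 6 remains.
row 5, column 5 = 1: row 5 has {2,3,6}; col 5 has {2,3,4,5,6,7}; region has {3,6,7} → only 1 remains.
row 5, column 6 = 7: row 5 has {1,2,3,6}; col 6 has {1,2,3,4,5,6}; region has {1,2,3,4,5,6} → only 7 remains.
row 6, column 2 = 2: row 6 has {1,4,5,6,7}; col 2 has {1,3,5,6}; region has {1,3,6,7} → only 2 remains.
row 7, column 1 = 6: row 7 has {1,2,3,4,5,7}; col 1 has {7}; region has {1,7} → only 6 remains.
row 1, column 1 = 4: row 1 has {1,2,3,5,6}; col 1 has {6,7}; region has {2,3,5,6} → only 4 remains.
row 1, column 2 = 7: row 1 has {1,2,3,4,5,6}; col 2 has {1,2,3,5,6}; region has {2,3,4,5,6} → only 7 remains.
row 2, column 1 = 1: row 2 has {2,3,4,5,6,7}; col 1 has {4,6,7}; region has {2,3,4,5,6,7} → only 1 remains.
row 4, column 2 = 4: row 4 has {1,3,6,7}; col 2 has {1,2,3,5,6,7}; region has {1,6,7} → only 4 remains.
row 4, column 3 = 5: row 4 has {1,3,4,6,7}; col 3 has {1,2,3,6,7}; region has {1,2,3,6,7} → only 5 remains.
row 5, column 1 = 5: row 5 has {1,2,3,6,7}; col 1 has {1,4,6,7}; region has {1,4,6,7} → only 5 remains.
row 5, column 3 = 4: row 5 has {1,2,3,5,6,7}; col 3 has {1,2,3,5,6,7}; region has {1,2,3,5,6,7} → only 4 remains.
row 6, column 1 = 3: row 6 has {1,2,4,5,6,7}; col 1 has {1,4,5,6,7}; region has {1,4,5,6,7} → only 3 remains.
row 4, column 1 = 2: row 4 has {1,3,4,5,6,7}; col 1 has {1,3,4,5,6,7}; region has {1,3,4,5,6,7} → only 2 remains.

2451637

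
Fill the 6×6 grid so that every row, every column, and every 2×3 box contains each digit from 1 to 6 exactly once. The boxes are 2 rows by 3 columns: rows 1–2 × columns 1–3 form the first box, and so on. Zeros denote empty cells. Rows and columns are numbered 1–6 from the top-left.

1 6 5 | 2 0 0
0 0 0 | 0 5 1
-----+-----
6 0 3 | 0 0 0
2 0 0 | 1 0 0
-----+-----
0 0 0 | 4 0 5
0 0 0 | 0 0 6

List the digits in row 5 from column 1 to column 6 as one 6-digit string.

326415

row 3, column 4 = 5 (sole candidate).
row 4, column 3 = 4 (sole candidate).
row 4, column 6 = 3 (sole candidate).
row 5, column 1 = 3: row 5 has {4,5}; col 1 has {1,2,6}; box has {} → only 3 remains.
row 6, column 4 = 3 (sole candidate).
row 1, column 6 = 4 (sole candidate).
row 2, column 1 = 4 (sole candidate).
row 2, column 3 = 2 (sole candidate).
row 2, column 4 = 6 (sole candidate).
row 3, column 2 = 1 (sole candidate).
row 3, column 6 = 2 (sole candidate).
row 4, column 2 = 5 (sole candidate).
row 4, column 5 = 6 (sole candidate).
row 5, column 2 = 2: row 5 has {3,4,5}; col 2 has {1,5,6}; box has {3} → only 2 remains.
row 5, column 5 = 1: row 5 has {2,3,4,5}; col 5 has {5,6}; box has {3,4,5,6} → only 1 remains.
row 6, column 1 = 5 (sole candidate).
row 6, column 2 = 4 (sole candidate).
row 6, column 3 = 1 (sole candidate).
row 6, column 5 = 2 (sole candidate).
row 1, column 5 = 3 (sole candidate).
row 2, column 2 = 3 (sole candidate).
row 3, column 5 = 4 (sole candidate).
row 5, column 3 = 6: row 5 has {1,2,3,4,5}; col 3 has {1,2,3,4,5}; box has {1,2,3,4,5} → only 6 remains.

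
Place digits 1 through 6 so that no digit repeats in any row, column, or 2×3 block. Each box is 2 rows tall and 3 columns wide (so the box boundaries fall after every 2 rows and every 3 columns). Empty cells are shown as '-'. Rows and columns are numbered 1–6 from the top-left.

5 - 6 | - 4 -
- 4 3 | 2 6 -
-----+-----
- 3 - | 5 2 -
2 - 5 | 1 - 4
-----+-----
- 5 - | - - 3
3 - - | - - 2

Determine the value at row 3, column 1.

row 1, column 4 = 3 (sole candidate).
row 1, column 6 = 1 (sole candidate).
row 2, column 1 = 1 (sole candidate).
row 2, column 6 = 5 (sole candidate).
row 3, column 6 = 6 (sole candidate).
row 4, column 2 = 6 (sole candidate).
row 4, column 5 = 3 (sole candidate).
row 5, column 5 = 1 (sole candidate).
row 6, column 2 = 1 (sole candidate).
row 6, column 3 = 4 (sole candidate).
row 6, column 4 = 6 (sole candidate).
row 6, column 5 = 5 (sole candidate).
row 1, column 2 = 2 (sole candidate).
row 3, column 1 = 4: row 3 has {2,3,5,6}; col 1 has {1,2,3,5}; box has {2,3,5,6} → only 4 remains.

4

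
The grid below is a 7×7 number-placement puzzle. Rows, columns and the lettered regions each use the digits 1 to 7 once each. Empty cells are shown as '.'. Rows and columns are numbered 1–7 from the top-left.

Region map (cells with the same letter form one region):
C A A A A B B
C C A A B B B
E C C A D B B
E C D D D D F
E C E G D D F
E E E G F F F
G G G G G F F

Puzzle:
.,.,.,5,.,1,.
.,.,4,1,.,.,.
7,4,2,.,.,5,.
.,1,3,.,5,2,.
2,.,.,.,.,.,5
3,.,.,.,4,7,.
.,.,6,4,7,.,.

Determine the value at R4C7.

R1C1 = 6 (sole candidate).
R1C3 = 7 (sole candidate).
R2C1 = 5 (sole candidate).
R4C1 = 4 (sole candidate).
R4C7 = 6: row 4 has {1,2,3,4,5}; col 7 has {5}; region has {4,5,7} → only 6 remains.

6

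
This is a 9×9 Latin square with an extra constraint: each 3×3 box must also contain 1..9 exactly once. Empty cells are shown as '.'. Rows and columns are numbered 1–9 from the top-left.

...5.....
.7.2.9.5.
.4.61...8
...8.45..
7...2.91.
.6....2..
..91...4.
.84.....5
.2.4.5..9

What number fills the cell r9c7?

r5c4 = 3: row 5 has {1,2,7,9}; col 4 has {1,2,4,5,6,8}; box has {2,4,8} → only 3 remains.
r5c6 = 6: row 5 has {1,2,3,7,9}; col 6 has {4,5,9}; box has {2,3,4,8} → only 6 remains.
r5c9 = 4: row 5 has {1,2,3,6,7,9}; col 9 has {5,8,9}; box has {1,2,5,9} → only 4 remains.
r5c2 = 5: row 5 has {1,2,3,4,6,7,9}; col 2 has {2,4,6,7,8}; box has {6,7} → only 5 remains.
r5c3 = 8: row 5 has {1,2,3,4,5,6,7,9}; col 3 has {4,9}; box has {5,6,7} → only 8 remains.
r7c2 = 3: row 7 has {1,4,9}; col 2 has {2,4,5,6,7,8}; box has {2,4,8,9} → only 3 remains.
r6c1 = 4: in row 6, 4 can only go here (every other open cell in that row sees a 4).
r6c5 = 5: in row 6, 5 can only go here (every other open cell in that row sees a 5).
r6c8 = 8: in row 6, 8 can only go here (every other open cell in that row sees an 8).
r6c4 = 9: in row 6, 9 can only go here (every other open cell in that row sees a 9).
r4c5 = 7: row 4 has {4,5,8}; col 5 has {1,2,5}; box has {2,3,4,5,6,8,9} → only 7 remains.
r6c6 = 1: row 6 has {2,4,5,6,8,9}; col 6 has {4,5,6,9}; box has {2,3,4,5,6,7,8,9} → only 1 remains.
r8c4 = 7: row 8 has {4,5,8}; col 4 has {1,2,3,4,5,6,8,9}; box has {1,4,5} → only 7 remains.
r6c3 = 3: row 6 has {1,2,4,5,6,8,9}; col 3 has {4,8,9}; box has {4,5,6,7,8} → only 3 remains.
r6c9 = 7: row 6 has {1,2,3,4,5,6,8,9}; col 9 has {4,5,8,9}; box has {1,2,4,5,8,9} → only 7 remains.
r7c1 = 5: in row 7, 5 can only go here (every other open cell in that row sees a 5).
r7c7 = 7: in row 7, 7 can only go here (every other open cell in that row sees a 7).
r3c7 = 3: row 3 has {1,4,6,8}; col 7 has {2,5,7,9}; box has {5,8} → only 3 remains.
r3c6 = 7: row 3 has {1,3,4,6,8}; col 6 has {1,4,5,6,9}; box has {1,2,5,6,9} → only 7 remains.
r1c8 = 7: in row 1, 7 can only go here (every other open cell in that row sees a 7).
r3c3 = 5: in row 3, 5 can only go here (every other open cell in that row sees a 5).
r8c5 = 9: in row 8, 9 can only go here (every other open cell in that row sees a 9).
r9c3 = 7: in row 9, 7 can only go here (every other open cell in that row sees a 7).
r9c7 = 8: in column 7, 8 can only go here (every other open cell in that column sees an 8).

8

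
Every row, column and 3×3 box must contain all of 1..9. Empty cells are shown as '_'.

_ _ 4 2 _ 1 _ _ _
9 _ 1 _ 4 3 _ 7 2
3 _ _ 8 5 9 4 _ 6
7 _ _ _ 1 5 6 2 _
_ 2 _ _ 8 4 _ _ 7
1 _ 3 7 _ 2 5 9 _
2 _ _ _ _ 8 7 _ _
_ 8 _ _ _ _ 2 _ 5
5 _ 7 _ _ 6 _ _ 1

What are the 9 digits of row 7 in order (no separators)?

216598743

row 2, column 4 = 6 (sole candidate).
row 2, column 7 = 8 (sole candidate).
row 3, column 2 = 7 (sole candidate).
row 3, column 3 = 2 (sole candidate).
row 3, column 8 = 1 (sole candidate).
row 5, column 1 = 6 (sole candidate).
row 5, column 8 = 3 (sole candidate).
row 6, column 2 = 4 (sole candidate).
row 6, column 5 = 6 (sole candidate).
row 6, column 9 = 8 (sole candidate).
row 8, column 1 = 4 (sole candidate).
row 8, column 6 = 7 (sole candidate).
row 8, column 8 = 6 (sole candidate).
row 1, column 1 = 8 (sole candidate).
row 1, column 5 = 7 (sole candidate).
row 1, column 8 = 5 (sole candidate).
row 2, column 2 = 5 (sole candidate).
row 4, column 2 = 9 (sole candidate).
row 4, column 3 = 8 (sole candidate).
row 4, column 4 = 3 (sole candidate).
row 4, column 9 = 4 (sole candidate).
row 5, column 3 = 5 (sole candidate).
row 5, column 4 = 9 (sole candidate).
row 5, column 7 = 1 (sole candidate).
row 7, column 8 = 4: row 7 has {2,7,8}; col 8 has {1,2,3,5,6,7,9}; box has {1,2,5,6,7} → only 4 remains.
row 8, column 3 = 9 (sole candidate).
row 8, column 4 = 1 (sole candidate).
row 8, column 5 = 3 (sole candidate).
row 9, column 2 = 3 (sole candidate).
row 9, column 4 = 4 (sole candidate).
row 9, column 7 = 9 (sole candidate).
row 9, column 8 = 8 (sole candidate).
row 1, column 2 = 6 (sole candidate).
row 1, column 7 = 3 (sole candidate).
row 1, column 9 = 9 (sole candidate).
row 7, column 2 = 1: row 7 has {2,4,7,8}; col 2 has {2,3,4,5,6,7,8,9}; box has {2,3,4,5,7,8,9} → only 1 remains.
row 7, column 3 = 6: row 7 has {1,2,4,7,8}; col 3 has {1,2,3,4,5,7,8,9}; box has {1,2,3,4,5,7,8,9} → only 6 remains.
row 7, column 4 = 5: row 7 has {1,2,4,6,7,8}; col 4 has {1,2,3,4,6,7,8,9}; box has {1,3,4,6,7,8} → only 5 remains.
row 7, column 5 = 9: row 7 has {1,2,4,5,6,7,8}; col 5 has {1,3,4,5,6,7,8}; box has {1,3,4,5,6,7,8} → only 9 remains.
row 7, column 9 = 3: row 7 has {1,2,4,5,6,7,8,9}; col 9 has {1,2,4,5,6,7,8,9}; box has {1,2,4,5,6,7,8,9} → only 3 remains.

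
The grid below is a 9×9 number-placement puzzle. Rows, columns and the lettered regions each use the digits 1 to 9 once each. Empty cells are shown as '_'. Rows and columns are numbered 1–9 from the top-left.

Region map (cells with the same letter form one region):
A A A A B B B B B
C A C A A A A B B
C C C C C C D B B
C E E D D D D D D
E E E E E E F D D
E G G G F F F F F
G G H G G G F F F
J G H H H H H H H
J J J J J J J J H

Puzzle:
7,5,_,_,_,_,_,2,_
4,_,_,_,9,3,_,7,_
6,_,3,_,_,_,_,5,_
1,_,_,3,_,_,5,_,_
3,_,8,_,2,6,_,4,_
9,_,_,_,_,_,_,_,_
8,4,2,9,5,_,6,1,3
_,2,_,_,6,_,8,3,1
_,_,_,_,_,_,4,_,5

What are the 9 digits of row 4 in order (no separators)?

174382569

r2c3 = 5: row 2 has {3,4,7,9}; col 3 has {2,3,8}; region has {1,3,4,6} → only 5 remains.
r4c2 = 7: row 4 has {1,3,5}; col 2 has {2,4,5}; region has {2,3,6,8,9} → only 7 remains.
r4c3 = 4: row 4 has {1,3,5,7}; col 3 has {2,3,5,8}; region has {2,3,6,7,8,9} → only 4 remains.
r4c5 = 8: row 4 has {1,3,4,5,7}; col 5 has {2,5,6,9}; region has {3,4,5} → only 8 remains.
r5c2 = 1: row 5 has {2,3,4,6,8}; col 2 has {2,4,5,7}; region has {2,3,4,6,7,8,9} → only 1 remains.
r5c4 = 5: row 5 has {1,2,3,4,6,8}; col 4 has {3,9}; region has {1,2,3,4,6,7,8,9} → only 5 remains.
r6c8 = 8: row 6 has {9}; col 8 has {1,2,3,4,5,7}; region has {1,3,6} → only 8 remains.
r7c6 = 7: row 7 has {1,2,3,4,5,6,8,9}; col 6 has {3,6}; region has {2,4,5,8,9} → only 7 remains.
r8c1 = 5: row 8 has {1,2,3,6,8}; col 1 has {1,3,4,6,7,8,9}; region has {4} → only 5 remains.
r9c1 = 2: row 9 has {4,5}; col 1 has {1,3,4,5,6,7,8,9}; region has {4,5} → only 2 remains.
r3c5 = 7: row 3 has {3,5,6}; col 5 has {2,5,6,8,9}; region has {1,3,4,5,6} → only 7 remains.
r6c5 = 4: row 6 has {8,9}; col 5 has {2,5,6,7,8,9}; region has {1,3,6,8} → only 4 remains.
r3c7 = 1: in row 3, 1 can only go here (every other open cell in that row sees a 1).
r3c9 = 4: in row 3, 4 can only go here (every other open cell in that row sees a 4).
r2c7 = 2: row 2 has {3,4,5,7,9}; col 7 has {1,4,5,6,8}; region has {3,5,7,9} → only 2 remains.
r6c7 = 7: row 6 has {4,8,9}; col 7 has {1,2,4,5,6,8}; region has {1,3,4,6,8} → only 7 remains.
r6c9 = 2: row 6 has {4,7,8,9}; col 9 has {1,3,4,5}; region has {1,3,4,6,7,8} → only 2 remains.
r5c7 = 9: row 5 has {1,2,3,4,5,6,8}; col 7 has {1,2,4,5,6,7,8}; region has {1,2,3,4,6,7,8} → only 9 remains.
r5c9 = 7: row 5 has {1,2,3,4,5,6,8,9}; col 9 has {1,2,3,4,5}; region has {1,3,4,5,8} → only 7 remains.
r6c6 = 5: row 6 has {2,4,7,8,9}; col 6 has {3,6,7}; region has {1,2,3,4,6,7,8,9} → only 5 remains.
r1c7 = 3: row 1 has {2,5,7}; col 7 has {1,2,4,5,6,7,8,9}; region has {2,4,5,7} → only 3 remains.
r1c5 = 1: row 1 has {2,3,5,7}; col 5 has {2,4,5,6,7,8,9}; region has {2,3,4,5,7} → only 1 remains.
r9c5 = 3: row 9 has {2,4,5}; col 5 has {1,2,4,5,6,7,8,9}; region has {2,4,5} → only 3 remains.
r1c3 = 6: row 1 has {1,2,3,5,7}; col 3 has {2,3,4,5,8}; region has {2,3,5,7,9} → only 6 remains.
r2c2 = 8: row 2 has {2,3,4,5,7,9}; col 2 has {1,2,4,5,7}; region has {2,3,5,6,7,9} → only 8 remains.
r2c4 = 1: row 2 has {2,3,4,5,7,8,9}; col 4 has {3,5,9}; region has {2,3,5,6,7,8,9} → only 1 remains.
r2c9 = 6: row 2 has {1,2,3,4,5,7,8,9}; col 9 has {1,2,3,4,5,7}; region has {1,2,3,4,5,7} → only 6 remains.
r3c2 = 9: row 3 has {1,3,4,5,6,7}; col 2 has {1,2,4,5,7,8}; region has {1,3,4,5,6,7} → only 9 remains.
r4c9 = 9: row 4 has {1,3,4,5,7,8}; col 9 has {1,2,3,4,5,6,7}; region has {1,3,4,5,7,8} → only 9 remains.
r6c3 = 1: row 6 has {2,4,5,7,8,9}; col 3 has {2,3,4,5,6,8}; region has {2,4,5,7,8,9} → only 1 remains.
r6c4 = 6: row 6 has {1,2,4,5,7,8,9}; col 4 has {1,3,5,9}; region has {1,2,4,5,7,8,9} → only 6 remains.
r9c2 = 6: row 9 has {2,3,4,5}; col 2 has {1,2,4,5,7,8,9}; region has {2,3,4,5} → only 6 remains.
r9c8 = 9: row 9 has {2,3,4,5,6}; col 8 has {1,2,3,4,5,7,8}; region has {2,3,4,5,6} → only 9 remains.
r1c4 = 4: row 1 has {1,2,3,5,6,7}; col 4 has {1,3,5,6,9}; region has {1,2,3,5,6,7,8,9} → only 4 remains.
r1c9 = 8: row 1 has {1,2,3,4,5,6,7}; col 9 has {1,2,3,4,5,6,7,9}; region has {1,2,3,4,5,6,7} → only 8 remains.
r4c6 = 2: row 4 has {1,3,4,5,7,8,9}; col 6 has {3,5,6,7}; region has {1,3,4,5,7,8,9} → only 2 remains.
r4c8 = 6: row 4 has {1,2,3,4,5,7,8,9}; col 8 has {1,2,3,4,5,7,8,9}; region has {1,2,3,4,5,7,8,9} → only 6 remains.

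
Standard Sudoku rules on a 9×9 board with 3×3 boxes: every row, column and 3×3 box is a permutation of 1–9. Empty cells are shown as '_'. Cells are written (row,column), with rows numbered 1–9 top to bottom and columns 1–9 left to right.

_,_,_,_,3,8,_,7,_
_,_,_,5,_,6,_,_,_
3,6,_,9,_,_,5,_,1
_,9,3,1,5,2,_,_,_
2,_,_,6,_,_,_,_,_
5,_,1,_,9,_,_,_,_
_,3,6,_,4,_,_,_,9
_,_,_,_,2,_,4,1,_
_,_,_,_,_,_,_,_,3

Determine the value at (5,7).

(3,5) = 7 (sole candidate).
(3,6) = 4 (sole candidate).
(5,5) = 8 (sole candidate).
(1,4) = 2 (sole candidate).
(2,5) = 1 (sole candidate).
(9,5) = 6 (sole candidate).
(5,7) = 1: in row 5, 1 can only go here (every other open cell in that row sees a 1).

1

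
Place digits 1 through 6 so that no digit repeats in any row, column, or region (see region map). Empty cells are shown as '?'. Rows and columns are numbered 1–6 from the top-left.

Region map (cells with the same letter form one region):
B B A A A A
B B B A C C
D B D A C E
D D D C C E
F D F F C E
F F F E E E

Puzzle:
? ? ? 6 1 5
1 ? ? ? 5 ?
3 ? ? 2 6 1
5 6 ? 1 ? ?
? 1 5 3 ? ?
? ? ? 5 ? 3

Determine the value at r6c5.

2

r2c4 = 4 (sole candidate).
r2c6 = 2 (sole candidate).
r3c3 = 4 (sole candidate).
r4c3 = 2 (sole candidate).
r4c6 = 4 (sole candidate).
r5c5 = 4 (sole candidate).
r5c6 = 6 (sole candidate).
r6c5 = 2: row 6 has {3,5}; col 5 has {1,4,5,6}; region has {1,3,4,5,6} → only 2 remains.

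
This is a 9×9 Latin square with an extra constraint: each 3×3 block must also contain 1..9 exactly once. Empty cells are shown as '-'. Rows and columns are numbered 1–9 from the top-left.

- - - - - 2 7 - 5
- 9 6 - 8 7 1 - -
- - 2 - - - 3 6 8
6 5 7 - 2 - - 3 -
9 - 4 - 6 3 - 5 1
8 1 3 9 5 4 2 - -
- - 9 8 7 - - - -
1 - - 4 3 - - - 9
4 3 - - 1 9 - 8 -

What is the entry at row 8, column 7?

row 1, column 1 = 3 (sole candidate).
row 2, column 1 = 5 (sole candidate).
row 2, column 4 = 3 (sole candidate).
row 3, column 1 = 7 (sole candidate).
row 3, column 2 = 4 (sole candidate).
row 3, column 5 = 9 (sole candidate).
row 4, column 4 = 1 (sole candidate).
row 4, column 6 = 8 (sole candidate).
row 4, column 9 = 4 (sole candidate).
row 5, column 2 = 2 (sole candidate).
row 5, column 4 = 7 (sole candidate).
row 5, column 7 = 8 (sole candidate).
row 6, column 8 = 7 (sole candidate).
row 6, column 9 = 6 (sole candidate).
row 7, column 1 = 2 (sole candidate).
row 7, column 2 = 6 (sole candidate).
row 7, column 6 = 5 (sole candidate).
row 7, column 7 = 4 (sole candidate).
row 7, column 8 = 1 (sole candidate).
row 7, column 9 = 3 (sole candidate).
row 8, column 6 = 6 (sole candidate).
row 8, column 7 = 5: row 8 has {1,3,4,6,9}; col 7 has {1,2,3,4,7,8}; box has {1,3,4,8,9} → only 5 remains.

5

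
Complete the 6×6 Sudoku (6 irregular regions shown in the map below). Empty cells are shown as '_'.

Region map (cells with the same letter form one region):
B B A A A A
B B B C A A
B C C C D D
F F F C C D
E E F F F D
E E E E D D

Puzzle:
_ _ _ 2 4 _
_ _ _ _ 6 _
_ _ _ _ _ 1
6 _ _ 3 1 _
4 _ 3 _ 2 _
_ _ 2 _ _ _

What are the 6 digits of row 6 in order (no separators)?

132654

r1c2 = 6: in row 1, 6 can only go here (every other open cell in that row sees a 6).
r4c6 = 2: in row 4, 2 can only go here (every other open cell in that row sees a 2).
r5c6 = 6: in row 5, 6 can only go here (every other open cell in that row sees a 6).
r6c6 = 4: in row 6, 4 can only go here (every other open cell in that row sees a 4).
r6c4 = 6: in row 6, 6 can only go here (every other open cell in that row sees a 6).
r3c3 = 6: in row 3, 6 can only go here (every other open cell in that row sees a 6).
r5c4 = 1: in column 4, 1 can only go here (every other open cell in that column sees a 1).
r5c2 = 5: row 5 has {1,2,3,4,6}; col 2 has {6}; region has {2,4,6} → only 5 remains.
r4c2 = 4: row 4 has {1,2,3,6}; col 2 has {5,6}; region has {1,2,3,6} → only 4 remains.
r4c3 = 5: row 4 has {1,2,3,4,6}; col 3 has {2,3,6}; region has {1,2,3,4,6} → only 5 remains.
r1c3 = 1: row 1 has {2,4,6}; col 3 has {2,3,5,6}; region has {2,4,6} → only 1 remains.
r2c3 = 4: row 2 has {6}; col 3 has {1,2,3,5,6}; region has {6} → only 4 remains.
r2c4 = 5: row 2 has {4,6}; col 4 has {1,2,3,6}; region has {1,3,6} → only 5 remains.
r2c6 = 3: row 2 has {4,5,6}; col 6 has {1,2,4,6}; region has {1,2,4,6} → only 3 remains.
r3c2 = 2: row 3 has {1,6}; col 2 has {4,5,6}; region has {1,3,5,6} → only 2 remains.
r3c4 = 4: row 3 has {1,2,6}; col 4 has {1,2,3,5,6}; region has {1,2,3,5,6} → only 4 remains.
r1c6 = 5: row 1 has {1,2,4,6}; col 6 has {1,2,3,4,6}; region has {1,2,3,4,6} → only 5 remains.
r2c2 = 1: row 2 has {3,4,5,6}; col 2 has {2,4,5,6}; region has {4,6} → only 1 remains.
r6c2 = 3: row 6 has {2,4,6}; col 2 has {1,2,4,5,6}; region has {2,4,5,6} → only 3 remains.
r6c5 = 5: row 6 has {2,3,4,6}; col 5 has {1,2,4,6}; region has {1,2,4,6} → only 5 remains.
r1c1 = 3: row 1 has {1,2,4,5,6}; col 1 has {4,6}; region has {1,4,6} → only 3 remains.
r2c1 = 2: row 2 has {1,3,4,5,6}; col 1 has {3,4,6}; region has {1,3,4,6} → only 2 remains.
r3c1 = 5: row 3 has {1,2,4,6}; col 1 has {2,3,4,6}; region has {1,2,3,4,6} → only 5 remains.
r3c5 = 3: row 3 has {1,2,4,5,6}; col 5 has {1,2,4,5,6}; region has {1,2,4,5,6} → only 3 remains.
r6c1 = 1: row 6 has {2,3,4,5,6}; col 1 has {2,3,4,5,6}; region has {2,3,4,5,6} → only 1 remains.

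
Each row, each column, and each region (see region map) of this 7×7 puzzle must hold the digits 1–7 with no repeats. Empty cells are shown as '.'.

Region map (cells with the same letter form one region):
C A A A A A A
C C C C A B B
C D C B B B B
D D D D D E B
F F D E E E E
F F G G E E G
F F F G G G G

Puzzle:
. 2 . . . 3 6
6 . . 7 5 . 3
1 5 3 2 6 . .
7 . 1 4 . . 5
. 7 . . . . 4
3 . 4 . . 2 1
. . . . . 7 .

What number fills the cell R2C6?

R1C3 = 7 (sole candidate).
R1C4 = 1 (sole candidate).
R1C5 = 4 (sole candidate).
R2C2 = 4 (sole candidate).
R2C3 = 2 (sole candidate).
R2C6 = 1: row 2 has {2,3,4,5,6,7}; col 6 has {2,3,7}; region has {2,3,5,6} → only 1 remains.

1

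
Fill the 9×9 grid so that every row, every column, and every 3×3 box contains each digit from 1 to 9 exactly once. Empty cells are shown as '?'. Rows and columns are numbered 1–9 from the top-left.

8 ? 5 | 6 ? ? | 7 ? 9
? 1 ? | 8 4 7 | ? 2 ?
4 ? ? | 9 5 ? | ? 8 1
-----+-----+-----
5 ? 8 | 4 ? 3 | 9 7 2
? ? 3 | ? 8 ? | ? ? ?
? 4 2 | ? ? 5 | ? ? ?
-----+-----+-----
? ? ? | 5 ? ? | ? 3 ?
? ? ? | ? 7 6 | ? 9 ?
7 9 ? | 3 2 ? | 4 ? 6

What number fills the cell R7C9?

7

R1C8 = 4: row 1 has {5,6,7,8,9}; col 8 has {2,3,7,8,9}; box has {1,2,7,8,9} → only 4 remains.
R3C6 = 2: row 3 has {1,4,5,8,9}; col 6 has {3,5,6,7}; box has {4,5,6,7,8,9} → only 2 remains.
R4C2 = 6: row 4 has {2,3,4,5,7,8,9}; col 2 has {1,4,9}; box has {2,3,4,5,8} → only 6 remains.
R4C5 = 1: row 4 has {2,3,4,5,6,7,8,9}; col 5 has {2,4,5,7,8}; box has {3,4,5,8} → only 1 remains.
R5C2 = 7: row 5 has {3,8}; col 2 has {1,4,6,9}; box has {2,3,4,5,6,8} → only 7 remains.
R5C4 = 2: row 5 has {3,7,8}; col 4 has {3,4,5,6,8,9}; box has {1,3,4,5,8} → only 2 remains.
R5C6 = 9: row 5 has {2,3,7,8}; col 6 has {2,3,5,6,7}; box has {1,2,3,4,5,8} → only 9 remains.
R6C4 = 7: row 6 has {2,4,5}; col 4 has {2,3,4,5,6,8,9}; box has {1,2,3,4,5,8,9} → only 7 remains.
R6C5 = 6: row 6 has {2,4,5,7}; col 5 has {1,2,4,5,7,8}; box has {1,2,3,4,5,7,8,9} → only 6 remains.
R6C8 = 1: row 6 has {2,4,5,6,7}; col 8 has {2,3,4,7,8,9}; box has {2,7,9} → only 1 remains.
R7C5 = 9: row 7 has {3,5}; col 5 has {1,2,4,5,6,7,8}; box has {2,3,5,6,7} → only 9 remains.
R8C4 = 1: row 8 has {6,7,9}; col 4 has {2,3,4,5,6,7,8,9}; box has {2,3,5,6,7,9} → only 1 remains.
R9C3 = 1: row 9 has {2,3,4,6,7,9}; col 3 has {2,3,5,8}; box has {7,9} → only 1 remains.
R9C6 = 8: row 9 has {1,2,3,4,6,7,9}; col 6 has {2,3,5,6,7,9}; box has {1,2,3,5,6,7,9} → only 8 remains.
R9C8 = 5: row 9 has {1,2,3,4,6,7,8,9}; col 8 has {1,2,3,4,7,8,9}; box has {3,4,6,9} → only 5 remains.
R1C5 = 3: row 1 has {4,5,6,7,8,9}; col 5 has {1,2,4,5,6,7,8,9}; box has {2,4,5,6,7,8,9} → only 3 remains.
R1C6 = 1: row 1 has {3,4,5,6,7,8,9}; col 6 has {2,3,5,6,7,8,9}; box has {2,3,4,5,6,7,8,9} → only 1 remains.
R3C2 = 3: row 3 has {1,2,4,5,8,9}; col 2 has {1,4,6,7,9}; box has {1,4,5,8} → only 3 remains.
R3C7 = 6: row 3 has {1,2,3,4,5,8,9}; col 7 has {4,7,9}; box has {1,2,4,7,8,9} → only 6 remains.
R5C1 = 1: row 5 has {2,3,7,8,9}; col 1 has {4,5,7,8}; box has {2,3,4,5,6,7,8} → only 1 remains.
R5C7 = 5: row 5 has {1,2,3,7,8,9}; col 7 has {4,6,7,9}; box has {1,2,7,9} → only 5 remains.
R5C8 = 6: row 5 has {1,2,3,5,7,8,9}; col 8 has {1,2,3,4,5,7,8,9}; box has {1,2,5,7,9} → only 6 remains.
R5C9 = 4: row 5 has {1,2,3,5,6,7,8,9}; col 9 has {1,2,6,9}; box has {1,2,5,6,7,9} → only 4 remains.
R6C1 = 9: row 6 has {1,2,4,5,6,7}; col 1 has {1,4,5,7,8}; box has {1,2,3,4,5,6,7,8} → only 9 remains.
R7C6 = 4: row 7 has {3,5,9}; col 6 has {1,2,3,5,6,7,8,9}; box has {1,2,3,5,6,7,8,9} → only 4 remains.
R8C3 = 4: row 8 has {1,6,7,9}; col 3 has {1,2,3,5,8}; box has {1,7,9} → only 4 remains.
R8C9 = 8: row 8 has {1,4,6,7,9}; col 9 has {1,2,4,6,9}; box has {3,4,5,6,9} → only 8 remains.
R1C2 = 2: row 1 has {1,3,4,5,6,7,8,9}; col 2 has {1,3,4,6,7,9}; box has {1,3,4,5,8} → only 2 remains.
R2C1 = 6: row 2 has {1,2,4,7,8}; col 1 has {1,4,5,7,8,9}; box has {1,2,3,4,5,8} → only 6 remains.
R2C3 = 9: row 2 has {1,2,4,6,7,8}; col 3 has {1,2,3,4,5,8}; box has {1,2,3,4,5,6,8} → only 9 remains.
R2C7 = 3: row 2 has {1,2,4,6,7,8,9}; col 7 has {4,5,6,7,9}; box has {1,2,4,6,7,8,9} → only 3 remains.
R2C9 = 5: row 2 has {1,2,3,4,6,7,8,9}; col 9 has {1,2,4,6,8,9}; box has {1,2,3,4,6,7,8,9} → only 5 remains.
R3C3 = 7: row 3 has {1,2,3,4,5,6,8,9}; col 3 has {1,2,3,4,5,8,9}; box has {1,2,3,4,5,6,8,9} → only 7 remains.
R6C7 = 8: row 6 has {1,2,4,5,6,7,9}; col 7 has {3,4,5,6,7,9}; box has {1,2,4,5,6,7,9} → only 8 remains.
R6C9 = 3: row 6 has {1,2,4,5,6,7,8,9}; col 9 has {1,2,4,5,6,8,9}; box has {1,2,4,5,6,7,8,9} → only 3 remains.
R7C1 = 2: row 7 has {3,4,5,9}; col 1 has {1,4,5,6,7,8,9}; box has {1,4,7,9} → only 2 remains.
R7C2 = 8: row 7 has {2,3,4,5,9}; col 2 has {1,2,3,4,6,7,9}; box has {1,2,4,7,9} → only 8 remains.
R7C3 = 6: row 7 has {2,3,4,5,8,9}; col 3 has {1,2,3,4,5,7,8,9}; box has {1,2,4,7,8,9} → only 6 remains.
R7C7 = 1: row 7 has {2,3,4,5,6,8,9}; col 7 has {3,4,5,6,7,8,9}; box has {3,4,5,6,8,9} → only 1 remains.
R7C9 = 7: row 7 has {1,2,3,4,5,6,8,9}; col 9 has {1,2,3,4,5,6,8,9}; box has {1,3,4,5,6,8,9} → only 7 remains.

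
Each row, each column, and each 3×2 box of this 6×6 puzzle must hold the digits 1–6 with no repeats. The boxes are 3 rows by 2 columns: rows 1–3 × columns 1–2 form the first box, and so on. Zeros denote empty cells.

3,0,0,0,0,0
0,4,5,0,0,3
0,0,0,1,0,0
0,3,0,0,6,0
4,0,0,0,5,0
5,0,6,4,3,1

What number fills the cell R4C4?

R5C6 = 2 (sole candidate).
R6C2 = 2 (sole candidate).
R4C1 = 1 (sole candidate).
R4C3 = 2 (sole candidate).
R4C4 = 5: row 4 has {1,2,3,6}; col 4 has {1,4}; box has {2,4,6} → only 5 remains.

5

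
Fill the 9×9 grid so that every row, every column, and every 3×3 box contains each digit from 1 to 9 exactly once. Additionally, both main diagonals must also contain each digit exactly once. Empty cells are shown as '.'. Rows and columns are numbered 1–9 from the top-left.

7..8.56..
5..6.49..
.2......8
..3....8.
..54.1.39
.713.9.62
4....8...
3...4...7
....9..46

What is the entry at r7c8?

r2c3 = 8: row 2 has {4,5,6,9}; col 3 has {1,3,5}; box has {2,5,7} → only 8 remains.
r3c3 = 4: row 3 has {2,8}; col 3 has {1,3,5,8}; box has {2,5,7,8}; main diagonal has {6,7,9} → only 4 remains.
r5c7 = 7: row 5 has {1,3,4,5,9}; col 7 has {6,9}; box has {2,3,6,8,9} → only 7 remains.
r6c1 = 8: row 6 has {1,2,3,6,7,9}; col 1 has {3,4,5,7}; box has {1,3,5,7} → only 8 remains.
r6c5 = 5: row 6 has {1,2,3,6,7,8,9}; col 5 has {4,9}; box has {1,3,4,9} → only 5 remains.
r6c7 = 4: row 6 has {1,2,3,5,6,7,8,9}; col 7 has {6,7,9}; box has {2,3,6,7,8,9} → only 4 remains.
r1c3 = 9: row 1 has {5,6,7,8}; col 3 has {1,3,4,5,8}; box has {2,4,5,7,8} → only 9 remains.
r4c4 = 2: row 4 has {3,8}; col 4 has {3,4,6,8}; box has {1,3,4,5,9}; main diagonal has {4,6,7,9} → only 2 remains.
r5c2 = 6: row 5 has {1,3,4,5,7,9}; col 2 has {2,7}; box has {1,3,5,7,8} → only 6 remains.
r5c5 = 8: row 5 has {1,3,4,5,6,7,9}; col 5 has {4,5,9}; box has {1,2,3,4,5,9}; main diagonal has {2,4,6,7,9}; anti-diagonal has {3} → only 8 remains.
r4c1 = 9: row 4 has {2,3,8}; col 1 has {3,4,5,7,8}; box has {1,3,5,6,7,8} → only 9 remains.
r4c2 = 4: row 4 has {2,3,8,9}; col 2 has {2,6,7}; box has {1,3,5,6,7,8,9} → only 4 remains.
r5c1 = 2: row 5 has {1,3,4,5,6,7,8,9}; col 1 has {3,4,5,7,8,9}; box has {1,3,4,5,6,7,8,9} → only 2 remains.
r9c1 = 1: row 9 has {4,6,9}; col 1 has {2,3,4,5,7,8,9}; box has {3,4}; anti-diagonal has {3,8} → only 1 remains.
r1c9 = 4: row 1 has {5,6,7,8,9}; col 9 has {2,6,7,8,9}; box has {6,8,9}; anti-diagonal has {1,3,8} → only 4 remains.
r3c1 = 6: row 3 has {2,4,8}; col 1 has {1,2,3,4,5,7,8,9}; box has {2,4,5,7,8,9} → only 6 remains.
r3c7 = 5: row 3 has {2,4,6,8}; col 7 has {4,6,7,9}; box has {4,6,8,9}; anti-diagonal has {1,3,4,8} → only 5 remains.
r4c7 = 1: row 4 has {2,3,4,8,9}; col 7 has {4,5,6,7,9}; box has {2,3,4,6,7,8,9} → only 1 remains.
r4c9 = 5: row 4 has {1,2,3,4,8,9}; col 9 has {2,4,6,7,8,9}; box has {1,2,3,4,6,7,8,9} → only 5 remains.
r7c7 = 3: row 7 has {4,8}; col 7 has {1,4,5,6,7,9}; box has {4,6,7}; main diagonal has {2,4,6,7,8,9} → only 3 remains.
r7c9 = 1: row 7 has {3,4,8}; col 9 has {2,4,5,6,7,8,9}; box has {3,4,6,7} → only 1 remains.
r8c2 = 9: row 8 has {3,4,7}; col 2 has {2,4,6,7}; box has {1,3,4}; anti-diagonal has {1,3,4,5,8} → only 9 remains.
r8c8 = 5: row 8 has {3,4,7,9}; col 8 has {3,4,6,8}; box has {1,3,4,6,7}; main diagonal has {2,3,4,6,7,8,9} → only 5 remains.
r2c2 = 1: row 2 has {4,5,6,8,9}; col 2 has {2,4,6,7,9}; box has {2,4,5,6,7,8,9}; main diagonal has {2,3,4,5,6,7,8,9} → only 1 remains.
r2c9 = 3: row 2 has {1,4,5,6,8,9}; col 9 has {1,2,4,5,6,7,8,9}; box has {4,5,6,8,9} → only 3 remains.
r7c2 = 5: row 7 has {1,3,4,8}; col 2 has {1,2,4,6,7,9}; box has {1,3,4,9} → only 5 remains.
r7c4 = 7: row 7 has {1,3,4,5,8}; col 4 has {2,3,4,6,8}; box has {4,8,9} → only 7 remains.
r8c4 = 1: row 8 has {3,4,5,7,9}; col 4 has {2,3,4,6,7,8}; box has {4,7,8,9} → only 1 remains.
r9c2 = 8: row 9 has {1,4,6,9}; col 2 has {1,2,4,5,6,7,9}; box has {1,3,4,5,9} → only 8 remains.
r9c4 = 5: row 9 has {1,4,6,8,9}; col 4 has {1,2,3,4,6,7,8}; box has {1,4,7,8,9} → only 5 remains.
r9c7 = 2: row 9 has {1,4,5,6,8,9}; col 7 has {1,3,4,5,6,7,9}; box has {1,3,4,5,6,7} → only 2 remains.
r1c2 = 3: row 1 has {4,5,6,7,8,9}; col 2 has {1,2,4,5,6,7,8,9}; box has {1,2,4,5,6,7,8,9} → only 3 remains.
r3c4 = 9: row 3 has {2,4,5,6,8}; col 4 has {1,2,3,4,5,6,7,8}; box has {4,5,6,8} → only 9 remains.
r7c8 = 9: row 7 has {1,3,4,5,7,8}; col 8 has {3,4,5,6,8}; box has {1,2,3,4,5,6,7} → only 9 remains.

9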